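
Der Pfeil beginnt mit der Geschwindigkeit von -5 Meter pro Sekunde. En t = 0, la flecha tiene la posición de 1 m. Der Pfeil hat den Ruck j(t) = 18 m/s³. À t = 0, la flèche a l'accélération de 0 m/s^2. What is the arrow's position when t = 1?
Starting from jerk j(t) = 18, we take 3 antiderivatives. The antiderivative of jerk is acceleration. Using a(0) = 0, we get a(t) = 18·t. Taking ∫a(t)dt and applying v(0) = -5, we find v(t) = 9·t^2 - 5. The antiderivative of velocity, with x(0) = 1, gives position: x(t) = 3·t^3 - 5·t + 1. From the given position equation x(t) = 3·t^3 - 5·t + 1, we substitute t = 1 to get x = -1.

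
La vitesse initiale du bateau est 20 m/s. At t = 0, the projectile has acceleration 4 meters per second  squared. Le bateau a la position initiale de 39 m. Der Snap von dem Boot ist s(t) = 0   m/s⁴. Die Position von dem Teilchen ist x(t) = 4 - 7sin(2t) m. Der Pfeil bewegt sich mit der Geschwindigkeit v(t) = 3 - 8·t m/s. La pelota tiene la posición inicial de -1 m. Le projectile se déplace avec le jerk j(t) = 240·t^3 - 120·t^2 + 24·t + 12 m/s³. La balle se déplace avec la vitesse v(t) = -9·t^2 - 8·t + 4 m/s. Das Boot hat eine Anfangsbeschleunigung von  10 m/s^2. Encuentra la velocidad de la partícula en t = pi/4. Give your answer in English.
To solve this, we need to take 1 derivative of our position equation x(t) = 4 - 7·sin(2·t). Differentiating position, we get velocity: v(t) = -14·cos(2·t). From the given velocity equation v(t) = -14·cos(2·t), we substitute t = pi/4 to get v = 0.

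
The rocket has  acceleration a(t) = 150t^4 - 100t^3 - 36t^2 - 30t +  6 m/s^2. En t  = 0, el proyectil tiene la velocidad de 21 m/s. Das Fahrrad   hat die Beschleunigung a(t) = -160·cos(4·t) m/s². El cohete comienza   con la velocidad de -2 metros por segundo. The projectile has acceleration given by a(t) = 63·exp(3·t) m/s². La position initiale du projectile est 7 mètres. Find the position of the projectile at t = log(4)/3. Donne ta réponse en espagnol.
Para resolver esto, necesitamos tomar 2 antiderivadas de nuestra ecuación de la aceleración a(t) = 63·exp(3·t). La integral de la aceleración, con v(0) = 21, da la velocidad: v(t) = 21·exp(3·t). La antiderivada de la velocidad, con x(0) = 7, da la posición: x(t) = 7·exp(3·t). Tenemos la posición x(t) = 7·exp(3·t). Sustituyendo t = log(4)/3: x(log(4)/3) = 28.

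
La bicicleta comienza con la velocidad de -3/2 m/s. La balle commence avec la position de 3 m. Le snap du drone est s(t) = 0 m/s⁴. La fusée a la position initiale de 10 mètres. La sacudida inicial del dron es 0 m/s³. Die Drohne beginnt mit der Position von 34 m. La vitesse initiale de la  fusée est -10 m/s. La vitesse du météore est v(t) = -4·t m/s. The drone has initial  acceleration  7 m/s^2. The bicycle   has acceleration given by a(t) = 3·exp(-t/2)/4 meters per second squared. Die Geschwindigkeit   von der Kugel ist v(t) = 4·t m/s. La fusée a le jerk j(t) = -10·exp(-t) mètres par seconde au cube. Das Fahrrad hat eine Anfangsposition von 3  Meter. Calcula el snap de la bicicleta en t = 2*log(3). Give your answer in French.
Pour résoudre ceci, nous devons prendre 2 dérivées de notre équation de l'accélération a(t) = 3·exp(-t/2)/4. En prenant d/dt de a(t), nous trouvons j(t) = -3·exp(-t/2)/8. En dérivant le jerk, nous obtenons le snap: s(t) = 3·exp(-t/2)/16. De l'équation du snap s(t) = 3·exp(-t/2)/16, nous substituons t = 2*log(3) pour obtenir s = 1/16.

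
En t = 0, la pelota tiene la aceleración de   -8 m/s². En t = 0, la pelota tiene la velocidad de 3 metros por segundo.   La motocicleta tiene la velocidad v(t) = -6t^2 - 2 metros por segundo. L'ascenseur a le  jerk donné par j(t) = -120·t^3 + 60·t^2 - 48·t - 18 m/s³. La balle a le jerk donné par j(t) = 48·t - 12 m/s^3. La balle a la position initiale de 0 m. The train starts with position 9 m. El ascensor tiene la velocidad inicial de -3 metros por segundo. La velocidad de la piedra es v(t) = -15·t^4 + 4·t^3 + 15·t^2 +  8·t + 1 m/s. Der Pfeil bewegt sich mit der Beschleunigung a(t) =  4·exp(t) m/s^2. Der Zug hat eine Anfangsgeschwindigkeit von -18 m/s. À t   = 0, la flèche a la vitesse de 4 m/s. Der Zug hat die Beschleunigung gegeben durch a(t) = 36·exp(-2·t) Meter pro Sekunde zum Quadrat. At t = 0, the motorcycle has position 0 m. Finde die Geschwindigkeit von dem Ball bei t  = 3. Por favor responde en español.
Para resolver esto, necesitamos tomar 2 integrales de nuestra ecuación de la sacudida j(t) = 48·t - 12. La integral de la sacudida es la aceleración. Usando a(0) = -8, obtenemos a(t) = 24·t^2 - 12·t - 8. La antiderivada de la aceleración, con v(0) = 3, da la velocidad: v(t) = 8·t^3 - 6·t^2 - 8·t + 3. Tenemos la velocidad v(t) = 8·t^3 - 6·t^2 - 8·t + 3. Sustituyendo t = 3: v(3) = 141.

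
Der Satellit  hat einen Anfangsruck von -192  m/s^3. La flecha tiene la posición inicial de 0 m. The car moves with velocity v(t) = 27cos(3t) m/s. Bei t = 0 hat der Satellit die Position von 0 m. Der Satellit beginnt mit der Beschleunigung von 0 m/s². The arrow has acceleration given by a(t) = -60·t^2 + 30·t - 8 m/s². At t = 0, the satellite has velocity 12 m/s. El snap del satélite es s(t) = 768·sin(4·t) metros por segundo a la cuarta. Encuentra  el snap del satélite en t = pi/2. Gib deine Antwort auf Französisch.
En utilisant s(t) = 768·sin(4·t) et en substituant t = pi/2, nous trouvons s = 0.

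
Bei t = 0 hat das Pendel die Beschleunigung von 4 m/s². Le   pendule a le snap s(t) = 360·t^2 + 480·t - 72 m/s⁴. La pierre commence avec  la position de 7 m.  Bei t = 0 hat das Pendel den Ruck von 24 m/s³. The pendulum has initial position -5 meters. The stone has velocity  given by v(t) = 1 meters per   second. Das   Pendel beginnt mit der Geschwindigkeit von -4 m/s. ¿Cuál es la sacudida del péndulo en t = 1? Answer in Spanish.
Debemos encontrar la integral de nuestra ecuación del snap s(t) = 360·t^2 + 480·t - 72 1 vez. La antiderivada del snap es la sacudida. Usando j(0) = 24, obtenemos j(t) = 120·t^3 + 240·t^2 - 72·t + 24. Usando j(t) = 120·t^3 + 240·t^2 - 72·t + 24 y sustituyendo t = 1, encontramos j = 312.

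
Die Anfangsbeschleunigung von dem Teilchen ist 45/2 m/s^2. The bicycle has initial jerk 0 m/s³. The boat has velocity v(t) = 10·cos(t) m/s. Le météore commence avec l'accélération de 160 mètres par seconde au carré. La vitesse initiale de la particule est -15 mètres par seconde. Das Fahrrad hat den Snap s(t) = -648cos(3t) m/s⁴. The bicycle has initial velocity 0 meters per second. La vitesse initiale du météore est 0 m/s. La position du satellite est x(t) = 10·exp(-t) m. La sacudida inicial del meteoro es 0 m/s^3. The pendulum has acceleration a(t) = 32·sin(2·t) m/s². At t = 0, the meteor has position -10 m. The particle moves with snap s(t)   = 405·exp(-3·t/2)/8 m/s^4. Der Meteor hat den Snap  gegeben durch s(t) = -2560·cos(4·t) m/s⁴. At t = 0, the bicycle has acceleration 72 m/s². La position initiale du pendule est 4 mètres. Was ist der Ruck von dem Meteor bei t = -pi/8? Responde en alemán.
Um dies zu lösen, müssen wir 1 Integral unserer Gleichung für den Snap s(t) = -2560·cos(4·t) finden. Durch Integration von dem Snap und Verwendung der Anfangsbedingung j(0) = 0, erhalten wir j(t) = -640·sin(4·t). Mit j(t) = -640·sin(4·t) und Einsetzen von t = -pi/8, finden wir j = 640.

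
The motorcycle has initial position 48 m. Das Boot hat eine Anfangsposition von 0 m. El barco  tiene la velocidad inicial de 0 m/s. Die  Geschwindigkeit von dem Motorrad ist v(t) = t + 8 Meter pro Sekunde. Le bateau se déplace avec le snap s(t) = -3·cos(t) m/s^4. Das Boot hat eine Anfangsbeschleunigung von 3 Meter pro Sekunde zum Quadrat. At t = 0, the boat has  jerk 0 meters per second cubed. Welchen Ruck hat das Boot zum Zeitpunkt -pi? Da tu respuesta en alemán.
Um dies zu lösen, müssen wir 1 Integral unserer Gleichung für den Snap s(t) = -3·cos(t) finden. Mit ∫s(t)dt und Anwendung von j(0) = 0, finden wir j(t) = -3·sin(t). Mit j(t) = -3·sin(t) und Einsetzen von t = -pi, finden wir j = 0.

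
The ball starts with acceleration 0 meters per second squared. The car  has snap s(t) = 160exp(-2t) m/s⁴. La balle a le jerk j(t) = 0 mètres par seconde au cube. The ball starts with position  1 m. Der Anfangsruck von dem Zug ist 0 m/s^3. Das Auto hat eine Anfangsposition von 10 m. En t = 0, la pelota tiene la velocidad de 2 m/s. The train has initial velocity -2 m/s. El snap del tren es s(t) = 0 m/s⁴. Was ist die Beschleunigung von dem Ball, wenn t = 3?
Ausgehend von dem Ruck j(t) = 0, nehmen wir 1 Stammfunktion. Die Stammfunktion von dem Ruck, mit a(0) = 0, ergibt die Beschleunigung: a(t) = 0. Aus der Gleichung für die Beschleunigung a(t) = 0, setzen wir t = 3 ein und erhalten a = 0.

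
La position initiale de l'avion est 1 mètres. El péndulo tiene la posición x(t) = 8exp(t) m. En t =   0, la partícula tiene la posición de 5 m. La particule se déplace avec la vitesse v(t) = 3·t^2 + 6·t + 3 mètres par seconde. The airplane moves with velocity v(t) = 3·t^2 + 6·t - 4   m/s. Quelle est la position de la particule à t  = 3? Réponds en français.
Nous devons intégrer notre équation de la vitesse v(t) = 3·t^2 + 6·t + 3 1 fois. En prenant ∫v(t)dt et en appliquant x(0) = 5, nous trouvons x(t) = t^3 + 3·t^2 + 3·t + 5. Nous avons la position x(t) = t^3 + 3·t^2 + 3·t + 5. En substituant t = 3: x(3) = 68.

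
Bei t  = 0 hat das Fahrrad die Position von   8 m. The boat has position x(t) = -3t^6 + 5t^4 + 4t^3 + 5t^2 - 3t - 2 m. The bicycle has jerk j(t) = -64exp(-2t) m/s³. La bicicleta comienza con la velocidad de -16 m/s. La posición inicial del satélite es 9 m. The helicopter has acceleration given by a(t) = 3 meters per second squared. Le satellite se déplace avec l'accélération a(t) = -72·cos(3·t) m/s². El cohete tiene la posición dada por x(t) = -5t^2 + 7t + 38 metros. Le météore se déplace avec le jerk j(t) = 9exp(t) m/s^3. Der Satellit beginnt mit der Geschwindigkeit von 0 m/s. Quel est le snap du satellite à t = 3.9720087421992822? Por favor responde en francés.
Pour résoudre ceci, nous devons prendre 2 dérivées de notre équation de l'accélération a(t) = -72·cos(3·t). En prenant d/dt de a(t), nous trouvons j(t) = 216·sin(3·t). En prenant d/dt de j(t), nous trouvons s(t) = 648·cos(3·t). De l'équation du snap s(t) = 648·cos(3·t), nous substituons t = 3.9720087421992822 pour obtenir s = 515.727215494204.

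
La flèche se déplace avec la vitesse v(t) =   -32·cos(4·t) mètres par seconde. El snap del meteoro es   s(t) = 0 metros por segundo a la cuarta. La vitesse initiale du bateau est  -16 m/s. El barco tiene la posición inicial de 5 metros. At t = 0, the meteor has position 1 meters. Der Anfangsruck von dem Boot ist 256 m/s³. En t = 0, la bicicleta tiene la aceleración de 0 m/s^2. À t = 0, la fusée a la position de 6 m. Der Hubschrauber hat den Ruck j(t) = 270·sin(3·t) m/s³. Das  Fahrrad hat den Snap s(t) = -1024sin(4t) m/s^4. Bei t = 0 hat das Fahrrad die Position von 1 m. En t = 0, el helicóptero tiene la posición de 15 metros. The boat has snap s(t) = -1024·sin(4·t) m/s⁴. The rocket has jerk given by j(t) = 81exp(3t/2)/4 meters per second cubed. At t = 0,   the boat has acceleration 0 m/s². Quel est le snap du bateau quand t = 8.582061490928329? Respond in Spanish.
De la ecuación del snap s(t) = -1024·sin(4·t), sustituimos t = 8.582061490928329 para obtener s = -232.724303614282.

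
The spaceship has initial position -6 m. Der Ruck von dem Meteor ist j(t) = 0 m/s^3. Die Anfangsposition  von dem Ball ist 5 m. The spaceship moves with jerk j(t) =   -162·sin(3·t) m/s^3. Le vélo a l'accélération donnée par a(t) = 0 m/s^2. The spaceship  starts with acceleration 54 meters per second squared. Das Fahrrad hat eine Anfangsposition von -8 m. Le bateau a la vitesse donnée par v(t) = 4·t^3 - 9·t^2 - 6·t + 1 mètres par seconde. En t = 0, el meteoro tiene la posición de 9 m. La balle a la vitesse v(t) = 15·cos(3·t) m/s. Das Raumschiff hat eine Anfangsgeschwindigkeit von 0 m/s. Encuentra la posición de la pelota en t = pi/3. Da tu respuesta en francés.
Pour résoudre ceci, nous devons prendre 1 primitive de notre équation de la vitesse v(t) = 15·cos(3·t). En prenant ∫v(t)dt et en appliquant x(0) = 5, nous trouvons x(t) = 5·sin(3·t) + 5. Nous avons la position x(t) = 5·sin(3·t) + 5. En substituant t = pi/3: x(pi/3) = 5.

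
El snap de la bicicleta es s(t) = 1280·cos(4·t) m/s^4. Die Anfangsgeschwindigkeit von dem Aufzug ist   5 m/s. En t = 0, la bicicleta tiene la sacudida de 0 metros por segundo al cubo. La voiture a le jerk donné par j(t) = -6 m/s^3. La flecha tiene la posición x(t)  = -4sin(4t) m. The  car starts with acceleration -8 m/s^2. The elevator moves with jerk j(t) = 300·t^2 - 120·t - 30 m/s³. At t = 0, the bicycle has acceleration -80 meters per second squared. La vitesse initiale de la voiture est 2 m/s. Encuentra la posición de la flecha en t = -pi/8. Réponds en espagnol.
De la ecuación de la posición x(t) = -4·sin(4·t), sustituimos t = -pi/8 para obtener x = 4.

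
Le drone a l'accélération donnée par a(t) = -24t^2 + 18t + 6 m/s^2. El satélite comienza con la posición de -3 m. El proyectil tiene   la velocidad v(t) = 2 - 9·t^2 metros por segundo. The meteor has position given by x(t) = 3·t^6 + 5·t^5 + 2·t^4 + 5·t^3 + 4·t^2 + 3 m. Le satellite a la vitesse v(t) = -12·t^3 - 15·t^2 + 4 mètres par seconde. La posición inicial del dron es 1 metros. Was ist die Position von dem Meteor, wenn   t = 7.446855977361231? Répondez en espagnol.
De la ecuación de la posición x(t) = 3·t^6 + 5·t^5 + 2·t^4 + 5·t^3 + 4·t^2 + 3, sustituimos t = 7.446855977361231 para obtener x = 634581.569847813.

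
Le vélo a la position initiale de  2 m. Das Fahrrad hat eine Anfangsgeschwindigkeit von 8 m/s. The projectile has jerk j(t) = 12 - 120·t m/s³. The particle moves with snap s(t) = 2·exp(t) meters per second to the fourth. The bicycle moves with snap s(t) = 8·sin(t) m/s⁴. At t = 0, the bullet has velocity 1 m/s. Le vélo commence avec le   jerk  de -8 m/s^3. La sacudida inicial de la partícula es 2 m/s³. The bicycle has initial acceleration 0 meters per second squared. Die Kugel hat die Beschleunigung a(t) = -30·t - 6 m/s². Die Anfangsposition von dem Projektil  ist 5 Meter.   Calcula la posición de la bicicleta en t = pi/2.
Debemos encontrar la antiderivada de nuestra ecuación del snap s(t) = 8·sin(t) 4 veces. La antiderivada del snap es la sacudida. Usando j(0) = -8, obtenemos j(t) = -8·cos(t). Integrando la sacudida y usando la condición inicial a(0) = 0, obtenemos a(t) = -8·sin(t). Integrando la aceleración y usando la condición inicial v(0) = 8, obtenemos v(t) = 8·cos(t). La integral de la velocidad es la posición. Usando x(0) = 2, obtenemos x(t) = 8·sin(t) + 2. Tenemos la posición x(t) = 8·sin(t) + 2. Sustituyendo t = pi/2: x(pi/2) = 10.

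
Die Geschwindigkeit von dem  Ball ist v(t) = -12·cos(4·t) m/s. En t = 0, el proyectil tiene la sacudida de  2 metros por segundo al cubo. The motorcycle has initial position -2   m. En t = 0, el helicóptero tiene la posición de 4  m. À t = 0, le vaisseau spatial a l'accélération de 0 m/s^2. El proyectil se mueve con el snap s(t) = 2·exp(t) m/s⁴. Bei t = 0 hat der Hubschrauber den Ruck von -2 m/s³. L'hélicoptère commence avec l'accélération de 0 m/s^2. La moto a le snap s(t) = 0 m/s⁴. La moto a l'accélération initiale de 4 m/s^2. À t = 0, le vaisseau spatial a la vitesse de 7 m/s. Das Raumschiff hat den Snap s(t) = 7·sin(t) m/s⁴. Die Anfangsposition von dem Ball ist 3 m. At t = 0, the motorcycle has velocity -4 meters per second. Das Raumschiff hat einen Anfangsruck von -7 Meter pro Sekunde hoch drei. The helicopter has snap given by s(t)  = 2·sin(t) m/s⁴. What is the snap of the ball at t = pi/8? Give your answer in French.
Pour résoudre ceci, nous devons prendre 3 dérivées de notre équation de la vitesse v(t) = -12·cos(4·t). En dérivant la vitesse, nous obtenons l'accélération: a(t) = 48·sin(4·t). En prenant d/dt de a(t), nous trouvons j(t) = 192·cos(4·t). La dérivée du jerk donne le snap: s(t) = -768·sin(4·t). De l'équation du snap s(t) = -768·sin(4·t), nous substituons t = pi/8 pour obtenir s = -768.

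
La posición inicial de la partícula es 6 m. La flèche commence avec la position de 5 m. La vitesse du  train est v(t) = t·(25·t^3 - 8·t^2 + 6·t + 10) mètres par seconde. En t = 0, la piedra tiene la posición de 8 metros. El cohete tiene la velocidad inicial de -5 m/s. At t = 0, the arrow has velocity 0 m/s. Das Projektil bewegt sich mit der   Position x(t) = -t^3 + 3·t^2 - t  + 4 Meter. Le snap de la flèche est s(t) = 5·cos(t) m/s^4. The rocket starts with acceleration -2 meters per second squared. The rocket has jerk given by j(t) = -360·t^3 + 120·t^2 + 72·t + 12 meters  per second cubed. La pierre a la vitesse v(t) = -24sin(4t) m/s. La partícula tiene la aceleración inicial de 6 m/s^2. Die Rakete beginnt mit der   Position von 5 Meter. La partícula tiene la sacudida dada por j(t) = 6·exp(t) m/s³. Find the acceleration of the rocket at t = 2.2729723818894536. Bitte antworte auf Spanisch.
Partiendo de la sacudida j(t) = -360·t^3 + 120·t^2 + 72·t + 12, tomamos 1 integral. Integrando la sacudida y usando la condición inicial a(0) = -2, obtenemos a(t) = -90·t^4 + 40·t^3 + 36·t^2 + 12·t - 2. Usando a(t) = -90·t^4 + 40·t^3 + 36·t^2 + 12·t - 2 y sustituyendo t = 2.2729723818894536, encontramos a = -1721.26532679309.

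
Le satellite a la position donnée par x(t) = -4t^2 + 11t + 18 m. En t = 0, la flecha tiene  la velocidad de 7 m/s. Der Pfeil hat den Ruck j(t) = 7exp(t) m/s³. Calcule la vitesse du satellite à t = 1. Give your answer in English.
To solve this, we need to take 1 derivative of our position equation x(t) = -4·t^2 + 11·t + 18. Differentiating position, we get velocity: v(t) = 11 - 8·t. Using v(t) = 11 - 8·t and substituting t = 1, we find v = 3.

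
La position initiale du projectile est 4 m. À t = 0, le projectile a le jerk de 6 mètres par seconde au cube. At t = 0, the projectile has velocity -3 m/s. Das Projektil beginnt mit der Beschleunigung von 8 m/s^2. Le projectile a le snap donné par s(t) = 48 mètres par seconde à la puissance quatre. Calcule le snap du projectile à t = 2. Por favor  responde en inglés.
We have snap s(t) = 48. Substituting t = 2: s(2) = 48.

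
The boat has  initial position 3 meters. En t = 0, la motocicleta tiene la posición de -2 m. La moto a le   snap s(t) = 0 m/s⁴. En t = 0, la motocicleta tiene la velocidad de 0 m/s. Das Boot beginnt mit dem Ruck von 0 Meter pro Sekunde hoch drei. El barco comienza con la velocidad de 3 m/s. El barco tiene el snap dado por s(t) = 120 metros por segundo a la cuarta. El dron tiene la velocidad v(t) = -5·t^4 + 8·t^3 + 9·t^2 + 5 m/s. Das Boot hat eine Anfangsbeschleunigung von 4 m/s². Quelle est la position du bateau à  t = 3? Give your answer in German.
Um dies zu lösen, müssen wir 4 Stammfunktionen unserer Gleichung für den Snap s(t) = 120 finden. Mit ∫s(t)dt und Anwendung von j(0) = 0, finden wir j(t) = 120·t. Durch Integration von dem Ruck und Verwendung der Anfangsbedingung a(0) = 4, erhalten wir a(t) = 60·t^2 + 4. Die Stammfunktion von der Beschleunigung ist die Geschwindigkeit. Mit v(0) = 3 erhalten wir v(t) = 20·t^3 + 4·t + 3. Das Integral von der Geschwindigkeit ist die Position. Mit x(0) = 3 erhalten wir x(t) = 5·t^4 + 2·t^2 + 3·t + 3. Aus der Gleichung für die Position x(t) = 5·t^4 + 2·t^2 + 3·t + 3, setzen wir t = 3 ein und erhalten x = 435.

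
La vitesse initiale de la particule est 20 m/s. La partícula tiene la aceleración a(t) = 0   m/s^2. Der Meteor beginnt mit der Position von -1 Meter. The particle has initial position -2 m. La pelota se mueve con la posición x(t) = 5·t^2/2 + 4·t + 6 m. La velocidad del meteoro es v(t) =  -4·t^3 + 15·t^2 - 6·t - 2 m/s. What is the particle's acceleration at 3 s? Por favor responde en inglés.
From the given acceleration equation a(t) = 0, we substitute t = 3 to get a = 0.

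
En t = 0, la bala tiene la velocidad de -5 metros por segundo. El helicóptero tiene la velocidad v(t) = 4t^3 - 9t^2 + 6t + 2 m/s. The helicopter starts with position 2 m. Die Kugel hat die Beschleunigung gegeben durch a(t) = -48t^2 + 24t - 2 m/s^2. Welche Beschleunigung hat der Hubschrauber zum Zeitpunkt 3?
Um dies zu lösen, müssen wir 1 Ableitung unserer Gleichung für die Geschwindigkeit v(t) = 4·t^3 - 9·t^2 + 6·t + 2 nehmen. Die Ableitung von der Geschwindigkeit ergibt die Beschleunigung: a(t) = 12·t^2 - 18·t + 6. Aus der Gleichung für die Beschleunigung a(t) = 12·t^2 - 18·t + 6, setzen wir t = 3 ein und erhalten a = 60.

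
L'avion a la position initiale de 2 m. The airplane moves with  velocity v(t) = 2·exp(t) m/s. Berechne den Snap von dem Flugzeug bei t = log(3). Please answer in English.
Starting from velocity v(t) = 2·exp(t), we take 3 derivatives. Differentiating velocity, we get acceleration: a(t) = 2·exp(t). Differentiating acceleration, we get jerk: j(t) = 2·exp(t). Differentiating jerk, we get snap: s(t) = 2·exp(t). We have snap s(t) = 2·exp(t). Substituting t = log(3): s(log(3)) = 6.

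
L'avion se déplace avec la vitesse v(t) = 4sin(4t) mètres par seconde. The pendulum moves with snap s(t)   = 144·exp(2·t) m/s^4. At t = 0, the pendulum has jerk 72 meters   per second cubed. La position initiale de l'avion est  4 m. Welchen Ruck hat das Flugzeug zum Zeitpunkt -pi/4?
Wir müssen unsere Gleichung für die Geschwindigkeit v(t) = 4·sin(4·t) 2-mal ableiten. Die Ableitung von der Geschwindigkeit ergibt die Beschleunigung: a(t) = 16·cos(4·t). Die Ableitung von der Beschleunigung ergibt den Ruck: j(t) = -64·sin(4·t). Aus der Gleichung für den Ruck j(t) = -64·sin(4·t), setzen wir t = -pi/4 ein und erhalten j = 0.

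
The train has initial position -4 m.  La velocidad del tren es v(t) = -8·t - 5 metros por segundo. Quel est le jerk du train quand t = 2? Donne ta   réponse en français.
En partant de la vitesse v(t) = -8·t - 5, nous prenons 2 dérivées. En prenant d/dt de v(t), nous trouvons a(t) = -8. En prenant d/dt de a(t), nous trouvons j(t) = 0. De l'équation du jerk j(t) = 0, nous substituons t = 2 pour obtenir j = 0.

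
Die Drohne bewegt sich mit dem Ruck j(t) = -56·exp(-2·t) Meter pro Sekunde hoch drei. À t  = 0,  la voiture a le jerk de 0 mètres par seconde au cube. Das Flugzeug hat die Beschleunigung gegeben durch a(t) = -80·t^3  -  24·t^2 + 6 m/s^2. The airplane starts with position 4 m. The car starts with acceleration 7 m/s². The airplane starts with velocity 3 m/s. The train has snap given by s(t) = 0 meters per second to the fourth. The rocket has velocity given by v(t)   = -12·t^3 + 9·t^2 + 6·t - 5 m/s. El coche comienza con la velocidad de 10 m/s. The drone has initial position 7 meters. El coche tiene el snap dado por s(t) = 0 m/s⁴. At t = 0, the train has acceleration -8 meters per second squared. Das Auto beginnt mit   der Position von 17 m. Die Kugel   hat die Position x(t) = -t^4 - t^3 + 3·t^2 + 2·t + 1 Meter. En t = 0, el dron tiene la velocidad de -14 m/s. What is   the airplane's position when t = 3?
We must find the integral of our acceleration equation a(t) = -80·t^3 - 24·t^2 + 6 2 times. The integral of acceleration, with v(0) = 3, gives velocity: v(t) = -20·t^4 - 8·t^3 + 6·t + 3. Finding the integral of v(t) and using x(0) = 4: x(t) = -4·t^5 - 2·t^4 + 3·t^2 + 3·t + 4. From the given position equation x(t) = -4·t^5 - 2·t^4 + 3·t^2 + 3·t + 4, we substitute t = 3 to get x = -1094.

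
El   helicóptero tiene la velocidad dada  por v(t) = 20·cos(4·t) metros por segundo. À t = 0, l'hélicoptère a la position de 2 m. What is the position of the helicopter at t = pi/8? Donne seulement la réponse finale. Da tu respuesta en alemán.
Die Antwort ist 7.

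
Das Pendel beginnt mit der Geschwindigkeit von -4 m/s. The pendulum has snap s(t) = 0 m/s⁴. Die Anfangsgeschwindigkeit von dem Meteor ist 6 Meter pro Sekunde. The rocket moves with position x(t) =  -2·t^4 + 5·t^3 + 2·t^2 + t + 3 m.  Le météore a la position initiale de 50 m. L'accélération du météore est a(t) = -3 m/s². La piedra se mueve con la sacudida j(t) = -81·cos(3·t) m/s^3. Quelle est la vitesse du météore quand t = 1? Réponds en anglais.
To find the answer, we compute 1 antiderivative of a(t) = -3. Integrating acceleration and using the initial condition v(0) = 6, we get v(t) = 6 - 3·t. From the given velocity equation v(t) = 6 - 3·t, we substitute t = 1 to get v = 3.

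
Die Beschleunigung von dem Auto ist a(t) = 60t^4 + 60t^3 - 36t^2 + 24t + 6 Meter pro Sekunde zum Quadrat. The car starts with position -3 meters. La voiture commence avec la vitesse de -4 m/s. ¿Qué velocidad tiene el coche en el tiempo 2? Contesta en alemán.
Wir müssen die Stammfunktion unserer Gleichung für die Beschleunigung a(t) = 60·t^4 + 60·t^3 - 36·t^2 + 24·t + 6 1-mal finden. Die Stammfunktion von der Beschleunigung ist die Geschwindigkeit. Mit v(0) = -4 erhalten wir v(t) = 12·t^5 + 15·t^4 - 12·t^3 + 12·t^2 + 6·t - 4. Aus der Gleichung für die Geschwindigkeit v(t) = 12·t^5 + 15·t^4 - 12·t^3 + 12·t^2 + 6·t - 4, setzen wir t = 2 ein und erhalten v = 584.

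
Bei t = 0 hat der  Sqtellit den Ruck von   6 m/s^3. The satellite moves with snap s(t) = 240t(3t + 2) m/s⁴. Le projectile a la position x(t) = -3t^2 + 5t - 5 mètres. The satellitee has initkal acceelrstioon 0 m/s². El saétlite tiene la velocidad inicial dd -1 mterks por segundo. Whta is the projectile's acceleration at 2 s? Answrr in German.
Um dies zu lösen, müssen wir 2 Ableitungen unserer Gleichung für die Position x(t) = -3·t^2 + 5·t - 5 nehmen. Die Ableitung von der Position ergibt die Geschwindigkeit: v(t) = 5 - 6·t. Durch Ableiten von der Geschwindigkeit erhalten wir die Beschleunigung: a(t) = -6. Wir haben die Beschleunigung a(t) = -6. Durch Einsetzen von t = 2: a(2) = -6.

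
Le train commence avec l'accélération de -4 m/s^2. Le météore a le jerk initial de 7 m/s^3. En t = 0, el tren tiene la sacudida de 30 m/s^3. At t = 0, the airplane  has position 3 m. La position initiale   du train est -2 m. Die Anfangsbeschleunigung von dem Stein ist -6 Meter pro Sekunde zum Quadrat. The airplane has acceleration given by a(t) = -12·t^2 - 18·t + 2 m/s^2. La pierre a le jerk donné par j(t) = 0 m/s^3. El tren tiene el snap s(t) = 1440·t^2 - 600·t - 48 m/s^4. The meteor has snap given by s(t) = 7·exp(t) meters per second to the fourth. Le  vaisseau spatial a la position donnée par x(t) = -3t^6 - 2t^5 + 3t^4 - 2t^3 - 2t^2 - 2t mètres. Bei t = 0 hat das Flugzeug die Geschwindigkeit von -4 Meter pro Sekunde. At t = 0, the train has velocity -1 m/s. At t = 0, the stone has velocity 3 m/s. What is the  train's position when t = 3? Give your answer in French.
En partant du snap s(t) = 1440·t^2 - 600·t - 48, nous prenons 4 intégrales. En prenant ∫s(t)dt et en appliquant j(0) = 30, nous trouvons j(t) = 480·t^3 - 300·t^2 - 48·t + 30. En intégrant le jerk et en utilisant la condition initiale a(0) = -4, nous obtenons a(t) = 120·t^4 - 100·t^3 - 24·t^2 + 30·t - 4. En intégrant l'accélération et en utilisant la condition initiale v(0) = -1, nous obtenons v(t) = 24·t^5 - 25·t^4 - 8·t^3 + 15·t^2 - 4·t - 1. En prenant ∫v(t)dt et en appliquant x(0) = -2, nous trouvons x(t) = 4·t^6 - 5·t^5 - 2·t^4 + 5·t^3 - 2·t^2 - t - 2. Nous avons la position x(t) = 4·t^6 - 5·t^5 - 2·t^4 + 5·t^3 - 2·t^2 - t - 2. En substituant t = 3: x(3) = 1651.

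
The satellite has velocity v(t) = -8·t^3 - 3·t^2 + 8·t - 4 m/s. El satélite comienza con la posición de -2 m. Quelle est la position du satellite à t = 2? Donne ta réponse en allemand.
Wir müssen unsere Gleichung für die Geschwindigkeit v(t) = -8·t^3 - 3·t^2 + 8·t - 4 1-mal integrieren. Die Stammfunktion von der Geschwindigkeit, mit x(0) = -2, ergibt die Position: x(t) = -2·t^4 - t^3 + 4·t^2 - 4·t - 2. Aus der Gleichung für die Position x(t) = -2·t^4 - t^3 + 4·t^2 - 4·t - 2, setzen wir t = 2 ein und erhalten x = -34.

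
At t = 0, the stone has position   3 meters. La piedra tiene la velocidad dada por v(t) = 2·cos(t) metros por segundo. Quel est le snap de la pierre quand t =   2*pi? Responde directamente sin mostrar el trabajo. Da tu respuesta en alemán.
Bei t = 2*pi, s = 0.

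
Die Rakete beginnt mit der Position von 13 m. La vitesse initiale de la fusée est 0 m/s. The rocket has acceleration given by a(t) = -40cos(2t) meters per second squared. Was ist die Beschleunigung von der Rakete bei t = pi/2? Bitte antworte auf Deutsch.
Mit a(t) = -40·cos(2·t) und Einsetzen von t = pi/2, finden wir a = 40.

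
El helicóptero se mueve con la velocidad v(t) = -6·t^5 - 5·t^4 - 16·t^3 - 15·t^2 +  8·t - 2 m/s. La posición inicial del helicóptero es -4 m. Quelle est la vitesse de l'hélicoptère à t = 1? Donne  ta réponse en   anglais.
From the given velocity equation v(t) = -6·t^5 - 5·t^4 - 16·t^3 - 15·t^2 + 8·t - 2, we substitute t = 1 to get v = -36.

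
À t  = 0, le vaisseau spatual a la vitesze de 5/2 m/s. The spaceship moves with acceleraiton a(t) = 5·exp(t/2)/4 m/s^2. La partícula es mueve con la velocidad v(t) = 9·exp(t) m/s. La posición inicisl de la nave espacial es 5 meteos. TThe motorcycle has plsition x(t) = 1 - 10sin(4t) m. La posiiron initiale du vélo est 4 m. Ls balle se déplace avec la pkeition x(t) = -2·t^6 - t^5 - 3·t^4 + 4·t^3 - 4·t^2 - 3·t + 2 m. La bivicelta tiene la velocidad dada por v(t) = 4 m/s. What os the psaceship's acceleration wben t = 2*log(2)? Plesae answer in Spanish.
De la ecuación de la aceleración a(t) = 5·exp(t/2)/4, sustituimos t = 2*log(2) para obtener a = 5/2.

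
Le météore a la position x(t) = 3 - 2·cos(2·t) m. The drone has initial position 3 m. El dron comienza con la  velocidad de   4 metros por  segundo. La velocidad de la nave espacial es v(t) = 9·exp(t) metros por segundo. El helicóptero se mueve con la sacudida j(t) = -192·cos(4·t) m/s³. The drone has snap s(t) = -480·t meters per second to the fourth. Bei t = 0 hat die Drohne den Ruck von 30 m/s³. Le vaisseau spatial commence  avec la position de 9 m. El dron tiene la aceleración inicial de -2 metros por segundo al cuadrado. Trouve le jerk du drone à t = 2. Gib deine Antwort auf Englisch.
We must find the integral of our snap equation s(t) = -480·t 1 time. The integral of snap, with j(0) = 30, gives jerk: j(t) = 30 - 240·t^2. Using j(t) = 30 - 240·t^2 and substituting t = 2, we find j = -930.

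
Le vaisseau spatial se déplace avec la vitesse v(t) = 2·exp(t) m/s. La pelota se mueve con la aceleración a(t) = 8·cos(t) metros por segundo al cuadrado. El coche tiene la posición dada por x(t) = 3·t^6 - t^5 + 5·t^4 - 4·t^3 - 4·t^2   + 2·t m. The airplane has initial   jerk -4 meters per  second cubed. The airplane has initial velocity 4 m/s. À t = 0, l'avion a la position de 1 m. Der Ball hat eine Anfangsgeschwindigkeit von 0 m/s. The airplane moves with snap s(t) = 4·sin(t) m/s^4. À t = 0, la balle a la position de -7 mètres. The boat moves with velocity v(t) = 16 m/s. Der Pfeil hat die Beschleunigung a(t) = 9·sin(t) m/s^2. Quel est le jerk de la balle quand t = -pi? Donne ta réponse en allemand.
Ausgehend von der Beschleunigung a(t) = 8·cos(t), nehmen wir 1 Ableitung. Die Ableitung von der Beschleunigung ergibt den Ruck: j(t) = -8·sin(t). Aus der Gleichung für den Ruck j(t) = -8·sin(t), setzen wir t = -pi ein und erhalten j = 0.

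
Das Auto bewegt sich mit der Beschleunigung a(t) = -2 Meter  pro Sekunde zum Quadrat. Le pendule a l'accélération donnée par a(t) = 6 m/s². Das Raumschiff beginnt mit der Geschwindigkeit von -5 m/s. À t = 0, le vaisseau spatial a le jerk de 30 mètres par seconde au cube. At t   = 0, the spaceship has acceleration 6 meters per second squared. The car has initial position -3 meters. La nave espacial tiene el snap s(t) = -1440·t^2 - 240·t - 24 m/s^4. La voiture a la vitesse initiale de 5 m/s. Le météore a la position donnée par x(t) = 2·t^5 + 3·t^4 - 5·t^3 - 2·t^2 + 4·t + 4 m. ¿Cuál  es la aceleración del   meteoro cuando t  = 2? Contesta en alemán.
Um dies zu lösen, müssen wir 2 Ableitungen unserer Gleichung für die Position x(t) = 2·t^5 + 3·t^4 - 5·t^3 - 2·t^2 + 4·t + 4 nehmen. Mit d/dt von x(t) finden wir v(t) = 10·t^4 + 12·t^3 - 15·t^2 - 4·t + 4. Die Ableitung von der Geschwindigkeit ergibt die Beschleunigung: a(t) = 40·t^3 + 36·t^2 - 30·t - 4. Aus der Gleichung für die Beschleunigung a(t) = 40·t^3 + 36·t^2 - 30·t - 4, setzen wir t = 2 ein und erhalten a = 400.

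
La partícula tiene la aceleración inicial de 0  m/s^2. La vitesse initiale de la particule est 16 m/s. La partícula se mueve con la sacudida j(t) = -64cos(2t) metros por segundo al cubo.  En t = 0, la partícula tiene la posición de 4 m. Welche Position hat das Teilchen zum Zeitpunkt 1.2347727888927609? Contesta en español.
Debemos encontrar la antiderivada de nuestra ecuación de la sacudida j(t) = -64·cos(2·t) 3 veces. Integrando la sacudida y usando la condición inicial a(0) = 0, obtenemos a(t) = -32·sin(2·t). Tomando ∫a(t)dt y aplicando v(0) = 16, encontramos v(t) = 16·cos(2·t). La integral de la velocidad es la posición. Usando x(0) = 4, obtenemos x(t) = 8·sin(2·t) + 4. Usando x(t) = 8·sin(2·t) + 4 y sustituyendo t = 1.2347727888927609, encontramos x = 8.98071381725249.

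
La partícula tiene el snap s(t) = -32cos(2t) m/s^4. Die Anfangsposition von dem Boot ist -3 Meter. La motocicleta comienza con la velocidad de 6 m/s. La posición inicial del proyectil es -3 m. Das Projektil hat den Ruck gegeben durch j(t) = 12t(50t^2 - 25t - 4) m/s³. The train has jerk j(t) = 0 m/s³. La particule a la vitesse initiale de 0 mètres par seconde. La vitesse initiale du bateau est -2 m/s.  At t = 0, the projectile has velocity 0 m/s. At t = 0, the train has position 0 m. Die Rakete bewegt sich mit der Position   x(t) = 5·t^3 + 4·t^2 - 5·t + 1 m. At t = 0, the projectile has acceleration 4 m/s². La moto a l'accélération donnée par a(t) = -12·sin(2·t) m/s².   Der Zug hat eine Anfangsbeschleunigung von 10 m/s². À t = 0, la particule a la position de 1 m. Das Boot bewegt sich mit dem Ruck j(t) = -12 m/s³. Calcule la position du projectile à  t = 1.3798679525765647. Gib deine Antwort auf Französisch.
Nous devons trouver l'intégrale de notre équation du jerk j(t) = 12·t·(50·t^2 - 25·t - 4) 3 fois. L'intégrale du jerk, avec a(0) = 4, donne l'accélération: a(t) = 150·t^4 - 100·t^3 - 24·t^2 + 4. L'intégrale de l'accélération, avec v(0) = 0, donne la vitesse: v(t) = t·(30·t^4 - 25·t^3 - 8·t^2 + 4). La primitive de la vitesse est la position. En utilisant x(0) = -3, nous obtenons x(t) = 5·t^6 - 5·t^5 - 2·t^4 + 2·t^2 - 3. De l'équation de la position x(t) = 5·t^6 - 5·t^5 - 2·t^4 + 2·t^2 - 3, nous substituons t = 1.3798679525765647 pour obtenir x = 3.05882732283630.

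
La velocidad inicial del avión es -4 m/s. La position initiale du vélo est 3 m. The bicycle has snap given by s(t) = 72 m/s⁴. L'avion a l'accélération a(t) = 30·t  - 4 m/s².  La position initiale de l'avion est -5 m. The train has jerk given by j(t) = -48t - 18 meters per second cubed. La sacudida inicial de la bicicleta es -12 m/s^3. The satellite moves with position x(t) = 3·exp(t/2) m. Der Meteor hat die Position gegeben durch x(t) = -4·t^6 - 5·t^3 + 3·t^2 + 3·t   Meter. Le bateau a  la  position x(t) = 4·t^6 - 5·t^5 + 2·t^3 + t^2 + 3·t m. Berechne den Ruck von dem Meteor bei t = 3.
Um dies zu lösen, müssen wir 3 Ableitungen unserer Gleichung für die Position x(t) = -4·t^6 - 5·t^3 + 3·t^2 + 3·t nehmen. Mit d/dt von x(t) finden wir v(t) = -24·t^5 - 15·t^2 + 6·t + 3. Die Ableitung von der Geschwindigkeit ergibt die Beschleunigung: a(t) = -120·t^4 - 30·t + 6. Durch Ableiten von der Beschleunigung erhalten wir den Ruck: j(t) = -480·t^3 - 30. Mit j(t) = -480·t^3 - 30 und Einsetzen von t = 3, finden wir j = -12990.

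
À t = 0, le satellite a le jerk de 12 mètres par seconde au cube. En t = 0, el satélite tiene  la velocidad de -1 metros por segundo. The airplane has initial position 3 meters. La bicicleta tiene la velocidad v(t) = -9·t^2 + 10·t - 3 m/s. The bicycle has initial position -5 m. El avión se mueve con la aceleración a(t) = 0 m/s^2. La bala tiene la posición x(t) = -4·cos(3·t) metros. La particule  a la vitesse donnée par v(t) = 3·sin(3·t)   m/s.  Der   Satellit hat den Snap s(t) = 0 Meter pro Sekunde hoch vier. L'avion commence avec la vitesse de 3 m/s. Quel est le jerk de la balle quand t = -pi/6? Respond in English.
We must differentiate our position equation x(t) = -4·cos(3·t) 3 times. Differentiating position, we get velocity: v(t) = 12·sin(3·t). Differentiating velocity, we get acceleration: a(t) = 36·cos(3·t). Taking d/dt of a(t), we find j(t) = -108·sin(3·t). We have jerk j(t) = -108·sin(3·t). Substituting t = -pi/6: j(-pi/6) = 108.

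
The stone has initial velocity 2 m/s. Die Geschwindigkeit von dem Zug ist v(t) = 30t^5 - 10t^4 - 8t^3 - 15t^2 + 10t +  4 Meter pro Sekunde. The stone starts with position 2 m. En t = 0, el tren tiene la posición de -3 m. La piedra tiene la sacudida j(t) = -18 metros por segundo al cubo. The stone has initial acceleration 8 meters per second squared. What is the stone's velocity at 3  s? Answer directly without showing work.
At t = 3, v = -55.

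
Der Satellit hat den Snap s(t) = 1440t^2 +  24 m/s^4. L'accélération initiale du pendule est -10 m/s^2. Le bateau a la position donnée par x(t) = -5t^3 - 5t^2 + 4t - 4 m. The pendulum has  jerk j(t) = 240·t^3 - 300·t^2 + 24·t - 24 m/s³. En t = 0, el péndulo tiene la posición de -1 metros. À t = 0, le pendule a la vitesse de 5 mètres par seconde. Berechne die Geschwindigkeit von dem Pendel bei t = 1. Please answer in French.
Nous devons intégrer notre équation du jerk j(t) = 240·t^3 - 300·t^2 + 24·t - 24 2 fois. En prenant ∫j(t)dt et en appliquant a(0) = -10, nous trouvons a(t) = 60·t^4 - 100·t^3 + 12·t^2 - 24·t - 10. L'intégrale de l'accélération, avec v(0) = 5, donne la vitesse: v(t) = 12·t^5 - 25·t^4 + 4·t^3 - 12·t^2 - 10·t + 5. Nous avons la vitesse v(t) = 12·t^5 - 25·t^4 + 4·t^3 - 12·t^2 - 10·t + 5. En substituant t = 1: v(1) = -26.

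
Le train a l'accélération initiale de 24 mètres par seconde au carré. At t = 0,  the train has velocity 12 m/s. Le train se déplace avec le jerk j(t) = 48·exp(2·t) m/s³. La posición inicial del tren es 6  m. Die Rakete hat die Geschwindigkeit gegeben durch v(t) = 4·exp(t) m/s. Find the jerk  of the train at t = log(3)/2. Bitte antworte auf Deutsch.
Aus der Gleichung für den Ruck j(t) = 48·exp(2·t), setzen wir t = log(3)/2 ein und erhalten j = 144.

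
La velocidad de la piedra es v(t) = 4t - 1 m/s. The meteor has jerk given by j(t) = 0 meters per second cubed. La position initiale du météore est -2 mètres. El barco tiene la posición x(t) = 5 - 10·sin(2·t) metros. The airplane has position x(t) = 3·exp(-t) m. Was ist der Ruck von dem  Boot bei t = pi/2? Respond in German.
Um dies zu lösen, müssen wir 3 Ableitungen unserer Gleichung für die Position x(t) = 5 - 10·sin(2·t) nehmen. Mit d/dt von x(t) finden wir v(t) = -20·cos(2·t). Mit d/dt von v(t) finden wir a(t) = 40·sin(2·t). Mit d/dt von a(t) finden wir j(t) = 80·cos(2·t). Aus der Gleichung für den Ruck j(t) = 80·cos(2·t), setzen wir t = pi/2 ein und erhalten j = -80.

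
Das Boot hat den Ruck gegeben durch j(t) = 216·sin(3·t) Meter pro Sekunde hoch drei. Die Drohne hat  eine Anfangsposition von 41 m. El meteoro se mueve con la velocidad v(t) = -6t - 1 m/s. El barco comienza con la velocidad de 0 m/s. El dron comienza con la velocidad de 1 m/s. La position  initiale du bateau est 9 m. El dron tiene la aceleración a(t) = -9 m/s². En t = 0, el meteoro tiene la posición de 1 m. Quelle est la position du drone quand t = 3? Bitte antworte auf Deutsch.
Ausgehend von der Beschleunigung a(t) = -9, nehmen wir 2 Stammfunktionen. Das Integral von der Beschleunigung, mit v(0) = 1, ergibt die Geschwindigkeit: v(t) = 1 - 9·t. Durch Integration von der Geschwindigkeit und Verwendung der Anfangsbedingung x(0) = 41, erhalten wir x(t) = -9·t^2/2 + t + 41. Mit x(t) = -9·t^2/2 + t + 41 und Einsetzen von t = 3, finden wir x = 7/2.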